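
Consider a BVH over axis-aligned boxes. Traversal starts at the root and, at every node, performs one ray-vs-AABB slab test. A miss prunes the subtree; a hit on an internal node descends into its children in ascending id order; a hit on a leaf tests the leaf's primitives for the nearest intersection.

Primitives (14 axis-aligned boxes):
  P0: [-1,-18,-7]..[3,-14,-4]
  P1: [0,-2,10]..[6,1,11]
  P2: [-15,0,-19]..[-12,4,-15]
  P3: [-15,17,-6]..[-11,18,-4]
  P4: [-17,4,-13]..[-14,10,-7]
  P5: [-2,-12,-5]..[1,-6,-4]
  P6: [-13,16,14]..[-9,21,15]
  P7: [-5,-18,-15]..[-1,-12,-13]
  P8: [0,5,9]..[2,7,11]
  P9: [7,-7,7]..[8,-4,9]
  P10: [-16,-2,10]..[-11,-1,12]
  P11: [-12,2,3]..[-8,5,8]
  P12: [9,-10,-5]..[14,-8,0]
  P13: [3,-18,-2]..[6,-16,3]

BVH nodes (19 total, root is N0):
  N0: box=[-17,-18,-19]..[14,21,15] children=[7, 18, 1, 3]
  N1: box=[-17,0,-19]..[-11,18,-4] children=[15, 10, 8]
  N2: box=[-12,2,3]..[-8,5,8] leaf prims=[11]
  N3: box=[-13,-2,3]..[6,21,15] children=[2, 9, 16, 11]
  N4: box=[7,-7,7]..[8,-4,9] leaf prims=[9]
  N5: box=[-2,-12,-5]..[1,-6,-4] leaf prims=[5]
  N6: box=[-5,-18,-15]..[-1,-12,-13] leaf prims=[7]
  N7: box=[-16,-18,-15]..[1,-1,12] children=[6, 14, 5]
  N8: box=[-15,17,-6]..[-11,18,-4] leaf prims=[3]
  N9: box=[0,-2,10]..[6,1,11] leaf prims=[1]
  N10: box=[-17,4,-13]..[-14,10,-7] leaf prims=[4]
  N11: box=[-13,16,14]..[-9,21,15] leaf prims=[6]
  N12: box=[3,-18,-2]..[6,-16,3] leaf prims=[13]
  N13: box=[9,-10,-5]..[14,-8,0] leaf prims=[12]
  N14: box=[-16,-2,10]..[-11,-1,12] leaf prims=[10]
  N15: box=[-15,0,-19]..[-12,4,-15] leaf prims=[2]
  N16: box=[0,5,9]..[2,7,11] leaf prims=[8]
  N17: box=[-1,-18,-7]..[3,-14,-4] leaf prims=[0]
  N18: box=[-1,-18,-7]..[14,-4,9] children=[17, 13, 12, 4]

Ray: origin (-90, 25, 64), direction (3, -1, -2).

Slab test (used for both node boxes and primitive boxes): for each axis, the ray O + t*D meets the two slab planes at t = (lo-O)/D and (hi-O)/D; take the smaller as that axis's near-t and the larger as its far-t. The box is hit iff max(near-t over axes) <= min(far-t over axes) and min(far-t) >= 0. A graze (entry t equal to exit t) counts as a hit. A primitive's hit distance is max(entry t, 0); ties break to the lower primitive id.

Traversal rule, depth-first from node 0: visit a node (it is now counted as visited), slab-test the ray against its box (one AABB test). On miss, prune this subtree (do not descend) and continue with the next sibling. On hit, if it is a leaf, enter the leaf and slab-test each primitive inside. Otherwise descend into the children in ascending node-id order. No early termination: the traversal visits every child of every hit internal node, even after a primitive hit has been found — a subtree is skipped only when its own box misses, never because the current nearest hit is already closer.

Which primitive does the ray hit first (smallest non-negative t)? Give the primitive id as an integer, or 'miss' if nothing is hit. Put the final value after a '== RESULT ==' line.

Traverse from the root:
N0 x:[73/3,104/3] y:[4,43] z:[49/2,83/2] -> hit [49/2,104/3], descend [1, 3, 7, 18]
  N1 x:[73/3,79/3] y:[7,25] z:[34,83/2] -> miss, prune
  N3 x:[77/3,32] y:[4,27] z:[49/2,61/2] -> hit [77/3,27], descend [2, 9, 11, 16]
    N2 x:[26,82/3] y:[20,23] z:[28,61/2] -> miss, prune
    N9 x:[30,32] y:[24,27] z:[53/2,27] -> miss, prune
    N11 x:[77/3,27] y:[4,9] z:[49/2,25] -> miss, prune
    N16 x:[30,92/3] y:[18,20] z:[53/2,55/2] -> miss, prune
  N7 x:[74/3,91/3] y:[26,43] z:[26,79/2] -> hit [26,91/3], descend [5, 6, 14]
    N5 x:[88/3,91/3] y:[31,37] z:[34,69/2] -> miss, prune
    N6 x:[85/3,89/3] y:[37,43] z:[77/2,79/2] -> miss, prune
    N14 x:[74/3,79/3] y:[26,27] z:[26,27] -> hit [26,79/3] leaf, test {P10@t=26}
  N18 x:[89/3,104/3] y:[29,43] z:[55/2,71/2] -> hit [89/3,104/3], descend [4, 12, 13, 17]
    N4 x:[97/3,98/3] y:[29,32] z:[55/2,57/2] -> miss, prune
    N12 x:[31,32] y:[41,43] z:[61/2,33] -> miss, prune
    N13 x:[33,104/3] y:[33,35] z:[32,69/2] -> hit [33,69/2] leaf, test {P12@t=33}
    N17 x:[89/3,31] y:[39,43] z:[34,71/2] -> miss, prune

Visited [0, 1, 3, 2, 9, 11, 16, 7, 5, 6, 14, 18, 4, 12, 13, 17]. Tests: 16 box, 2 leaf. Nearest: P10.

== RESULT ==
10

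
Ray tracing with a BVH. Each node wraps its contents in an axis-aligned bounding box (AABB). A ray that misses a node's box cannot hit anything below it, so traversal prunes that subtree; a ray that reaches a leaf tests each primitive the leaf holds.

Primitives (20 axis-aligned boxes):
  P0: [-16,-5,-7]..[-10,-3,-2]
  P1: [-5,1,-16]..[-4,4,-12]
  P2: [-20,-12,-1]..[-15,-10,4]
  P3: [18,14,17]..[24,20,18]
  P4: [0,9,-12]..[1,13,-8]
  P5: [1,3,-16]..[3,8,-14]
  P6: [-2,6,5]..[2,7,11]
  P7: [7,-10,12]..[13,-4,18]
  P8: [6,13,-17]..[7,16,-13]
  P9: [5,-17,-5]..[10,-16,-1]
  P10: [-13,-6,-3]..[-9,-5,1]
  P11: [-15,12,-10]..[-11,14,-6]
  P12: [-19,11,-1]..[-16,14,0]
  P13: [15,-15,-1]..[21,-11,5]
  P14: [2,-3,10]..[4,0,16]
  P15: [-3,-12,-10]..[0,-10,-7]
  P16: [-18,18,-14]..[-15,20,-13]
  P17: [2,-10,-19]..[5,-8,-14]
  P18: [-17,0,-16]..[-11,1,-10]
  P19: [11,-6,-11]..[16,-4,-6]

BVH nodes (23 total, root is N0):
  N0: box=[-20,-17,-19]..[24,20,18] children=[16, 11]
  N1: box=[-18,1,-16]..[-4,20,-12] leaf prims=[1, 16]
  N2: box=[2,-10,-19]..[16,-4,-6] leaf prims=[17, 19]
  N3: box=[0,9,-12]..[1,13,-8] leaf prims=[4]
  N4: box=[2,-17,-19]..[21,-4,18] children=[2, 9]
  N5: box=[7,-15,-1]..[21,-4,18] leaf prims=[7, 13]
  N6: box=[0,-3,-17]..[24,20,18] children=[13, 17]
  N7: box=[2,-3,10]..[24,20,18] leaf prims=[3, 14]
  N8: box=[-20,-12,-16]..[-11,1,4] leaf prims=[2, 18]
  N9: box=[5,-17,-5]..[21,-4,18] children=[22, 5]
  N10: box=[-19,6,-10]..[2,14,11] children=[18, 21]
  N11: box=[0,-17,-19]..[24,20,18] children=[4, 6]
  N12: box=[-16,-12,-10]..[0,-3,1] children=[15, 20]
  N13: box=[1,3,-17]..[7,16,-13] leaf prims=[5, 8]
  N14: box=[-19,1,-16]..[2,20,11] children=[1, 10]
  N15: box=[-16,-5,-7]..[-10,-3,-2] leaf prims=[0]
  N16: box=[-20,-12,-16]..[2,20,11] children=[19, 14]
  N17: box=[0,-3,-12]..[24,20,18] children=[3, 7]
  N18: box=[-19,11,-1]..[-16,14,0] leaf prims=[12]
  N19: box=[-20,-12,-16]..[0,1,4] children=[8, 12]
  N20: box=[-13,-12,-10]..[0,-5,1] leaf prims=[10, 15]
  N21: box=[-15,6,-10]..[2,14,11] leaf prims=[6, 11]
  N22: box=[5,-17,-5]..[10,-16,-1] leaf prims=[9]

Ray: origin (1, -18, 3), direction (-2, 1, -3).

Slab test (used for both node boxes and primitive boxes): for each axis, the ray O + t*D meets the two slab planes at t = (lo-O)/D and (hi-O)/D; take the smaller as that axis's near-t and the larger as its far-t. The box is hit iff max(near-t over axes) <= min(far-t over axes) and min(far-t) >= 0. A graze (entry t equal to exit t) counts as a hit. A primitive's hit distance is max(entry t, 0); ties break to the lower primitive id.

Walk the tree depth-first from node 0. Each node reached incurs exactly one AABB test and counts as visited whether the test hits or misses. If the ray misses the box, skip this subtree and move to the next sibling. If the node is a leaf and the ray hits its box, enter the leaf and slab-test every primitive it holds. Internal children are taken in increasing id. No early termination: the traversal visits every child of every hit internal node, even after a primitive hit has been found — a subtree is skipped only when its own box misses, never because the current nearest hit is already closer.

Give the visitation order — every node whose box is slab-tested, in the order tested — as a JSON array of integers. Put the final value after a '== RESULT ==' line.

Trace the traversal:
N0 x:[-23/2,21/2] y:[1,38] z:[-5,22/3] -> hit [1,22/3], descend [11, 16]
  N11 x:[-23/2,1/2] y:[1,38] z:[-5,22/3] -> miss, prune
  N16 x:[-1/2,21/2] y:[6,38] z:[-8/3,19/3] -> hit [6,19/3], descend [14, 19]
    N14 x:[-1/2,10] y:[19,38] z:[-8/3,19/3] -> miss, prune
    N19 x:[1/2,21/2] y:[6,19] z:[-1/3,19/3] -> hit [6,19/3], descend [8, 12]
      N8 x:[6,21/2] y:[6,19] z:[-1/3,19/3] -> hit [6,19/3] leaf, test {P2(miss), P18(miss)}
      N12 x:[1/2,17/2] y:[6,15] z:[2/3,13/3] -> miss, prune

Summary -> nodes [0, 11, 16, 14, 19, 8, 12]; box-tests=7; leaf-entries=1; first=miss

== RESULT ==
[0, 11, 16, 14, 19, 8, 12]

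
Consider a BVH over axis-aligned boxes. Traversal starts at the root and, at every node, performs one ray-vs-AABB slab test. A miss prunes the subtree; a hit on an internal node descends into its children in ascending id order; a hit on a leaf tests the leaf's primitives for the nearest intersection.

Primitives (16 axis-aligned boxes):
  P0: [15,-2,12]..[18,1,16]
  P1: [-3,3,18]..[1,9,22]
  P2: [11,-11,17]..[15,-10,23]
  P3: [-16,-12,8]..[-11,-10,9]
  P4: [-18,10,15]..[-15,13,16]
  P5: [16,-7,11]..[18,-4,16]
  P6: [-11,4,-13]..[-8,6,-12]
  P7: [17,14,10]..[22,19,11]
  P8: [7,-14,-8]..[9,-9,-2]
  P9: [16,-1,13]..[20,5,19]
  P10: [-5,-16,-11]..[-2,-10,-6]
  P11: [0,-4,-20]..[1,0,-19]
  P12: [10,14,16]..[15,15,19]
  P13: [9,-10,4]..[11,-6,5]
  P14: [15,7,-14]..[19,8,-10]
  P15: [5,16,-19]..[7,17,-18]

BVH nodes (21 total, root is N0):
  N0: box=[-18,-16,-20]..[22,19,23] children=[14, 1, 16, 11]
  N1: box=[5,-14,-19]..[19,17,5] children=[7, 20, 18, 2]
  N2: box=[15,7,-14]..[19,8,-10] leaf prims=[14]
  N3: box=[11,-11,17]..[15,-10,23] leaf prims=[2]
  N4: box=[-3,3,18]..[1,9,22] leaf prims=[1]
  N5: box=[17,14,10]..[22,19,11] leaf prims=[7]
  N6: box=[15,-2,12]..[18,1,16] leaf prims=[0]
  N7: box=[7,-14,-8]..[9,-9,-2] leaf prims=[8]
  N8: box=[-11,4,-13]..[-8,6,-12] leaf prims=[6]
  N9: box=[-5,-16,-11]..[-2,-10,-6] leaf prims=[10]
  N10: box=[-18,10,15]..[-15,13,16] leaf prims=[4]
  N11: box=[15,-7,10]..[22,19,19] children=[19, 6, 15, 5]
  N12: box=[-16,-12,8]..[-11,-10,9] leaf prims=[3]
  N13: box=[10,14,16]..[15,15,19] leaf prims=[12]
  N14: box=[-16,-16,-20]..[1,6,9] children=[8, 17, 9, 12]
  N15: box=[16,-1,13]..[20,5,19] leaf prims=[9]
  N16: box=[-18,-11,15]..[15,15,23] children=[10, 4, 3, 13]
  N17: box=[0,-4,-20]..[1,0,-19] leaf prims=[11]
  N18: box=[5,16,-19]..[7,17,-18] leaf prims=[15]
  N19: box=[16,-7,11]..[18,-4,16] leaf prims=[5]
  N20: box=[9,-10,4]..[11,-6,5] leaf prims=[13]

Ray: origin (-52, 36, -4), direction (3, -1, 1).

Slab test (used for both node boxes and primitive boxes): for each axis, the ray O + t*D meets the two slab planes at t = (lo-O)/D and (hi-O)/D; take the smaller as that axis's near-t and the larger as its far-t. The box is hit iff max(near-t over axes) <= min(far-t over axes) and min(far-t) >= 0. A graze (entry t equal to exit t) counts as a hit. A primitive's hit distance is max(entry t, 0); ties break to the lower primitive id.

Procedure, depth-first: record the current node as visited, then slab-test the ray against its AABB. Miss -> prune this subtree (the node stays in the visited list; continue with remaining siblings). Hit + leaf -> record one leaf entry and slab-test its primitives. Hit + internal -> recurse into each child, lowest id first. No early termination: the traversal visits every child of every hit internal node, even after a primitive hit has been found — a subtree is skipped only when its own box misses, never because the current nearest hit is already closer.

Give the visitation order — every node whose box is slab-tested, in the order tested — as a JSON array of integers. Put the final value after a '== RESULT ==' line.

Walk:
N0 x:[34/3,74/3] y:[17,52] z:[-16,27] -> hit [17,74/3], descend [1, 11, 14, 16]
  N1 x:[19,71/3] y:[19,50] z:[-15,9] -> miss, prune
  N11 x:[67/3,74/3] y:[17,43] z:[14,23] -> hit [67/3,23], descend [5, 6, 15, 19]
    N5 x:[23,74/3] y:[17,22] z:[14,15] -> miss, prune
    N6 x:[67/3,70/3] y:[35,38] z:[16,20] -> miss, prune
    N15 x:[68/3,24] y:[31,37] z:[17,23] -> miss, prune
    N19 x:[68/3,70/3] y:[40,43] z:[15,20] -> miss, prune
  N14 x:[12,53/3] y:[30,52] z:[-16,13] -> miss, prune
  N16 x:[34/3,67/3] y:[21,47] z:[19,27] -> hit [21,67/3], descend [3, 4, 10, 13]
    N3 x:[21,67/3] y:[46,47] z:[21,27] -> miss, prune
    N4 x:[49/3,53/3] y:[27,33] z:[22,26] -> miss, prune
    N10 x:[34/3,37/3] y:[23,26] z:[19,20] -> miss, prune
    N13 x:[62/3,67/3] y:[21,22] z:[20,23] -> hit [21,22] leaf, test {P12@t=21}

13 AABB tests over nodes [0, 1, 11, 5, 6, 15, 19, 14, 16, 3, 4, 10, 13]; 1 leaf entered; closest P12.

== RESULT ==
[0, 1, 11, 5, 6, 15, 19, 14, 16, 3, 4, 10, 13]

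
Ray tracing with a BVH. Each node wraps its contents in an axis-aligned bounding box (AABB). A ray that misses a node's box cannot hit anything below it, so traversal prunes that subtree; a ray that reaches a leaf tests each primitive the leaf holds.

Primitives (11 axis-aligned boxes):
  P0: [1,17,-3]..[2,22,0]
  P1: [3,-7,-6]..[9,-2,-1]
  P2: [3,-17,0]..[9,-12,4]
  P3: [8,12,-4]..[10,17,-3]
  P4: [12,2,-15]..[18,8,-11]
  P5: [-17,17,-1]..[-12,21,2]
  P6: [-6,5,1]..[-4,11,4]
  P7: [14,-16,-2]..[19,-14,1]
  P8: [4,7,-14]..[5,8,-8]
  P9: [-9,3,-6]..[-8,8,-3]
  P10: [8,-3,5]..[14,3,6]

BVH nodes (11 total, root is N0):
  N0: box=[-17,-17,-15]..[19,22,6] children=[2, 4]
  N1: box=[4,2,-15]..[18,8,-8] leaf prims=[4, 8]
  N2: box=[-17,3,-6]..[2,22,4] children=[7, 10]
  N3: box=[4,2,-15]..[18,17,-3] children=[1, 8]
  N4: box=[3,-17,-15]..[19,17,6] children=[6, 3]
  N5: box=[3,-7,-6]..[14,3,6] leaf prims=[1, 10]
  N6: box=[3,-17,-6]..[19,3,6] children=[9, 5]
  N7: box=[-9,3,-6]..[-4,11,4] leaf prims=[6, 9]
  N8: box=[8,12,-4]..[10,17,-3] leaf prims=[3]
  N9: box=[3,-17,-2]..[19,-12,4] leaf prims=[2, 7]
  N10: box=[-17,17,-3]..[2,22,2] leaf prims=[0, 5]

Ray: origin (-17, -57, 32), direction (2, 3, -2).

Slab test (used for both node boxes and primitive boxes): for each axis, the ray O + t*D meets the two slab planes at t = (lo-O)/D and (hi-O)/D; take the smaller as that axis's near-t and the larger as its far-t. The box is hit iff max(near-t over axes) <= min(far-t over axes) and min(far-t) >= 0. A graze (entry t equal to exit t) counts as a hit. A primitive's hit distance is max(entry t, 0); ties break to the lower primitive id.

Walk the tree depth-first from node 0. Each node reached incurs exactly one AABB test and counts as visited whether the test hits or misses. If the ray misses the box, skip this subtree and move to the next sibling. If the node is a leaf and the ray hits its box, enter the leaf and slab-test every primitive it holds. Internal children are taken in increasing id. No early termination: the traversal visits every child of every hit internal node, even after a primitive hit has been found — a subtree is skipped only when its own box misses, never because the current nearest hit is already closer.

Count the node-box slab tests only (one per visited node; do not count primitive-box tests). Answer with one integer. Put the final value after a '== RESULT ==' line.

Traverse from the root:
N0 x:[0,18] y:[40/3,79/3] z:[13,47/2] -> hit [40/3,18], descend [2, 4]
  N2 x:[0,19/2] y:[20,79/3] z:[14,19] -> miss, prune
  N4 x:[10,18] y:[40/3,74/3] z:[13,47/2] -> hit [40/3,18], descend [3, 6]
    N3 x:[21/2,35/2] y:[59/3,74/3] z:[35/2,47/2] -> miss, prune
    N6 x:[10,18] y:[40/3,20] z:[13,19] -> hit [40/3,18], descend [5, 9]
      N5 x:[10,31/2] y:[50/3,20] z:[13,19] -> miss, prune
      N9 x:[10,18] y:[40/3,15] z:[14,17] -> hit [14,15] leaf, test {P2(miss), P7(miss)}

Visited [0, 2, 4, 3, 6, 5, 9]. Tests: 7 box, 1 leaf. Nearest: miss.

== RESULT ==
7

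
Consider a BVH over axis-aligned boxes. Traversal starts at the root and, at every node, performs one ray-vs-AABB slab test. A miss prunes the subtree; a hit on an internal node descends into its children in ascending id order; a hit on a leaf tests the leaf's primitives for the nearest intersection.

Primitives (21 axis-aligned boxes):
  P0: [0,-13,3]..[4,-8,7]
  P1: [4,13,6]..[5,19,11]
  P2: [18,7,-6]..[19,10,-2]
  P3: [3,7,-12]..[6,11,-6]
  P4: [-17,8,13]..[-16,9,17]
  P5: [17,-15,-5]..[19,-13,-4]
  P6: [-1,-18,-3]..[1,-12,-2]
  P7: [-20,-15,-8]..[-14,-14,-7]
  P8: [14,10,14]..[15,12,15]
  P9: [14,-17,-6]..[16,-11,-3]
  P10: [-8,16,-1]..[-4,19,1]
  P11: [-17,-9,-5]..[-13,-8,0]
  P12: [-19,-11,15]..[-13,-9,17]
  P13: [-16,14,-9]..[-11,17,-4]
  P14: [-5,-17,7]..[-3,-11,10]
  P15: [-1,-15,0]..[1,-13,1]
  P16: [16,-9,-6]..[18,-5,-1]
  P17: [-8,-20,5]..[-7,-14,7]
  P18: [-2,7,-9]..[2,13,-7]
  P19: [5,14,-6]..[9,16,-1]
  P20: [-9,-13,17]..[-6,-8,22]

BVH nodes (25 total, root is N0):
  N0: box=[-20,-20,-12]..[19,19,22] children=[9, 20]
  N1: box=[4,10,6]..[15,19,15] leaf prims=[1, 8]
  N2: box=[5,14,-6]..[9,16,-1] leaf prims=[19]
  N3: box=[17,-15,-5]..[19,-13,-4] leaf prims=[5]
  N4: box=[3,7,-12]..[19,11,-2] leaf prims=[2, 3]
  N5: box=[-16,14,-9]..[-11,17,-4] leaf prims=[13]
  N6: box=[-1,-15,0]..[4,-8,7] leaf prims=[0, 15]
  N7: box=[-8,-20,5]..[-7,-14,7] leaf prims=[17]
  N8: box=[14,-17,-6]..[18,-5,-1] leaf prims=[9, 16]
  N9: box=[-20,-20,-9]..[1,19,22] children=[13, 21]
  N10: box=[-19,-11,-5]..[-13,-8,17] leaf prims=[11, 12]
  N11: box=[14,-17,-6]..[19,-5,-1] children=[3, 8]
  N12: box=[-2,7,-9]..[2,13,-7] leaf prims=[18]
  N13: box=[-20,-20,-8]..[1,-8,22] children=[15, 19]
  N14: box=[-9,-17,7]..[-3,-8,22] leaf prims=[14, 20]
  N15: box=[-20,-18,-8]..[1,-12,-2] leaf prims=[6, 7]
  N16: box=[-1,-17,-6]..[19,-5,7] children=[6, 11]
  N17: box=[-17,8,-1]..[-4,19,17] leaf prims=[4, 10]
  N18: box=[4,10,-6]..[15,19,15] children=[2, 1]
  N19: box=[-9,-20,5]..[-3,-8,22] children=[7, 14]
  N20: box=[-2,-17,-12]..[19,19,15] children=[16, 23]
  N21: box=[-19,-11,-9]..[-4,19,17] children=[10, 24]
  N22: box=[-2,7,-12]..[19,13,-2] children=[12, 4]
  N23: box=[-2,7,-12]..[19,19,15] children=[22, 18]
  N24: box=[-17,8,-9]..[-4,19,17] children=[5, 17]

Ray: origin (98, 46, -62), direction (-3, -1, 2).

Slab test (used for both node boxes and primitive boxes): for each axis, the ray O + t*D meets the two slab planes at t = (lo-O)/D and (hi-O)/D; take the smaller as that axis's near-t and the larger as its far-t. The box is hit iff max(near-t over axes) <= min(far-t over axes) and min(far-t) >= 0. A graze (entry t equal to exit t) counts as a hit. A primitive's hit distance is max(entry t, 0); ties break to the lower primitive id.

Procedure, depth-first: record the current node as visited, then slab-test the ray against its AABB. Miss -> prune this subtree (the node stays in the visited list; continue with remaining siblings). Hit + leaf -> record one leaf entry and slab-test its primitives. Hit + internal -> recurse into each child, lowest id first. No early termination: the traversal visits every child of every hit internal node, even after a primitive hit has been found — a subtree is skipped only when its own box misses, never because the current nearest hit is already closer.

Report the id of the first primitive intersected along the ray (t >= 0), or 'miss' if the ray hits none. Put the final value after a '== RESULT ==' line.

Trace the traversal:
N0 x:[79/3,118/3] y:[27,66] z:[25,42] -> hit [27,118/3], descend [9, 20]
  N9 x:[97/3,118/3] y:[27,66] z:[53/2,42] -> hit [97/3,118/3], descend [13, 21]
    N13 x:[97/3,118/3] y:[54,66] z:[27,42] -> miss, prune
    N21 x:[34,39] y:[27,57] z:[53/2,79/2] -> hit [34,39], descend [10, 24]
      N10 x:[37,39] y:[54,57] z:[57/2,79/2] -> miss, prune
      N24 x:[34,115/3] y:[27,38] z:[53/2,79/2] -> hit [34,38], descend [5, 17]
        N5 x:[109/3,38] y:[29,32] z:[53/2,29] -> miss, prune
        N17 x:[34,115/3] y:[27,38] z:[61/2,79/2] -> hit [34,38] leaf, test {P4@t=38, P10(miss)}
  N20 x:[79/3,100/3] y:[27,63] z:[25,77/2] -> hit [27,100/3], descend [16, 23]
    N16 x:[79/3,33] y:[51,63] z:[28,69/2] -> miss, prune
    N23 x:[79/3,100/3] y:[27,39] z:[25,77/2] -> hit [27,100/3], descend [18, 22]
      N18 x:[83/3,94/3] y:[27,36] z:[28,77/2] -> hit [28,94/3], descend [1, 2]
        N1 x:[83/3,94/3] y:[27,36] z:[34,77/2] -> miss, prune
        N2 x:[89/3,31] y:[30,32] z:[28,61/2] -> hit [30,61/2] leaf, test {P19@t=30}
      N22 x:[79/3,100/3] y:[33,39] z:[25,30] -> miss, prune

Visited [0, 9, 13, 21, 10, 24, 5, 17, 20, 16, 23, 18, 1, 2, 22]. Tests: 15 box, 2 leaf. Nearest: P19.

== RESULT ==
19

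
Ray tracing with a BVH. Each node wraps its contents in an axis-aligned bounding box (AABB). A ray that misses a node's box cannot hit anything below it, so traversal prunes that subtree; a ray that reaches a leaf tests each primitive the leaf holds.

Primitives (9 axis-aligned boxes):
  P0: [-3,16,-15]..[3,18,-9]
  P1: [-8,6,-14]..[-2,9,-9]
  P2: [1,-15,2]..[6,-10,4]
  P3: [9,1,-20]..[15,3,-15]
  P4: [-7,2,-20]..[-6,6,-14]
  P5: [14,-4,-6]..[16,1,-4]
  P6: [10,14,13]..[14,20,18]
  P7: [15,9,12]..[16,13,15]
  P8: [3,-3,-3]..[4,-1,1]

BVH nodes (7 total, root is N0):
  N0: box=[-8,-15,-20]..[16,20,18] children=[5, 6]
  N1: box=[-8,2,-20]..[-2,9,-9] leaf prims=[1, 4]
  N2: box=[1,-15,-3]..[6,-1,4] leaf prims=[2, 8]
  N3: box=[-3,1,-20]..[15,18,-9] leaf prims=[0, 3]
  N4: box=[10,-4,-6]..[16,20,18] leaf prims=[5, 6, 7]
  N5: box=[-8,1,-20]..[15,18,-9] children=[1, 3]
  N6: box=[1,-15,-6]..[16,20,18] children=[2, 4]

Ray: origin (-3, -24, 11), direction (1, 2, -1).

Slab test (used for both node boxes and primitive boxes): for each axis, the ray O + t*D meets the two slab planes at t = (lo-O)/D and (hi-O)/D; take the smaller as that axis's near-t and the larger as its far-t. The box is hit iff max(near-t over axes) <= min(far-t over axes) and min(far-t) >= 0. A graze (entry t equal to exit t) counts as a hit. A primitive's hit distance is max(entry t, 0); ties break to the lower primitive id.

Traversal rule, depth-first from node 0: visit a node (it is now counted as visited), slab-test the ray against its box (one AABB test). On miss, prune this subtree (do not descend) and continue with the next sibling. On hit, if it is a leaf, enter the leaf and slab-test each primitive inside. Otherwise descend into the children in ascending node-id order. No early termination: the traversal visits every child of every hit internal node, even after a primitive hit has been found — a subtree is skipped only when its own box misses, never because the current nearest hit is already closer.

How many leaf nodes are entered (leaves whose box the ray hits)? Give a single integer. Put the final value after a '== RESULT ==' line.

Traverse from the root:
N0 x:[-5,19] y:[9/2,22] z:[-7,31] -> hit [9/2,19], descend [5, 6]
  N5 x:[-5,18] y:[25/2,21] z:[20,31] -> miss, prune
  N6 x:[4,19] y:[9/2,22] z:[-7,17] -> hit [9/2,17], descend [2, 4]
    N2 x:[4,9] y:[9/2,23/2] z:[7,14] -> hit [7,9] leaf, test {P2@t=7, P8(miss)}
    N4 x:[13,19] y:[10,22] z:[-7,17] -> hit [13,17] leaf, test {P5(miss), P6(miss), P7(miss)}

Summary -> nodes [0, 5, 6, 2, 4]; box-tests=5; leaf-entries=2; first=P2

== RESULT ==
2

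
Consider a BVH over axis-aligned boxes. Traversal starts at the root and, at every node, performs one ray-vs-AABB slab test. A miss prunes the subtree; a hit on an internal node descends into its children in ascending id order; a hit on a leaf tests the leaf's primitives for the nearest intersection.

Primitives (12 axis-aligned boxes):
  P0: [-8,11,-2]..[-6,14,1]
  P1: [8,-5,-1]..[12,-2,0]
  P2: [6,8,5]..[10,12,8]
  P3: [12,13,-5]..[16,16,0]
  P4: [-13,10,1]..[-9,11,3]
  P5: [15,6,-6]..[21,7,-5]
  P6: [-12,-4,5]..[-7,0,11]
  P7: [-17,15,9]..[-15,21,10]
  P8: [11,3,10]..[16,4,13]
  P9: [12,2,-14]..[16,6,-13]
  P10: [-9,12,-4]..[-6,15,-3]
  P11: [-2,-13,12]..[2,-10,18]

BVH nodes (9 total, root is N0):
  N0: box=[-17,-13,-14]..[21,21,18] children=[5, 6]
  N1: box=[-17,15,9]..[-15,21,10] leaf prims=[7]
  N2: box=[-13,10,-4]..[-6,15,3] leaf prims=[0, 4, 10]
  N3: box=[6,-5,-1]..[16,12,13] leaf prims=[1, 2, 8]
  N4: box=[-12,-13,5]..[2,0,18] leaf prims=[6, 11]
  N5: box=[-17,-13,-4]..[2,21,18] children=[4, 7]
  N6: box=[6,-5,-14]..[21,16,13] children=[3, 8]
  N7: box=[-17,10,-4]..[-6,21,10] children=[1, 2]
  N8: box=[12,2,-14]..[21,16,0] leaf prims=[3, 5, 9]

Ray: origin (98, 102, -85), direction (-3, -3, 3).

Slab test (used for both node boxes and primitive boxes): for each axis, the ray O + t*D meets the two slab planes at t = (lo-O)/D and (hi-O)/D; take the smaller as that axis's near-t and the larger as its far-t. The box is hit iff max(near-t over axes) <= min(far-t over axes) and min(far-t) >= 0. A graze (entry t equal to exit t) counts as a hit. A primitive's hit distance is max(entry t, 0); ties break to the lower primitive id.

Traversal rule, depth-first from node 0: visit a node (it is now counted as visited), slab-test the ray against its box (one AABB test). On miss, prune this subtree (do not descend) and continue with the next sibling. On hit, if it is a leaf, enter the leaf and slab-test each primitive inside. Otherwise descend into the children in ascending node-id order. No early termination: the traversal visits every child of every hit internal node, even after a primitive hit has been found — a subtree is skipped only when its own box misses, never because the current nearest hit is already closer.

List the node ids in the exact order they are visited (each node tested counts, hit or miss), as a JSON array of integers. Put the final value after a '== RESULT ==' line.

Trace the traversal:
N0 x:[77/3,115/3] y:[27,115/3] z:[71/3,103/3] -> hit [27,103/3], descend [5, 6]
  N5 x:[32,115/3] y:[27,115/3] z:[27,103/3] -> hit [32,103/3], descend [4, 7]
    N4 x:[32,110/3] y:[34,115/3] z:[30,103/3] -> hit [34,103/3] leaf, test {P6(miss), P11(miss)}
    N7 x:[104/3,115/3] y:[27,92/3] z:[27,95/3] -> miss, prune
  N6 x:[77/3,92/3] y:[86/3,107/3] z:[71/3,98/3] -> hit [86/3,92/3], descend [3, 8]
    N3 x:[82/3,92/3] y:[30,107/3] z:[28,98/3] -> hit [30,92/3] leaf, test {P1(miss), P2@t=30, P8(miss)}
    N8 x:[77/3,86/3] y:[86/3,100/3] z:[71/3,85/3] -> miss, prune

Summary -> nodes [0, 5, 4, 7, 6, 3, 8]; box-tests=7; leaf-entries=2; first=P2

== RESULT ==
[0, 5, 4, 7, 6, 3, 8]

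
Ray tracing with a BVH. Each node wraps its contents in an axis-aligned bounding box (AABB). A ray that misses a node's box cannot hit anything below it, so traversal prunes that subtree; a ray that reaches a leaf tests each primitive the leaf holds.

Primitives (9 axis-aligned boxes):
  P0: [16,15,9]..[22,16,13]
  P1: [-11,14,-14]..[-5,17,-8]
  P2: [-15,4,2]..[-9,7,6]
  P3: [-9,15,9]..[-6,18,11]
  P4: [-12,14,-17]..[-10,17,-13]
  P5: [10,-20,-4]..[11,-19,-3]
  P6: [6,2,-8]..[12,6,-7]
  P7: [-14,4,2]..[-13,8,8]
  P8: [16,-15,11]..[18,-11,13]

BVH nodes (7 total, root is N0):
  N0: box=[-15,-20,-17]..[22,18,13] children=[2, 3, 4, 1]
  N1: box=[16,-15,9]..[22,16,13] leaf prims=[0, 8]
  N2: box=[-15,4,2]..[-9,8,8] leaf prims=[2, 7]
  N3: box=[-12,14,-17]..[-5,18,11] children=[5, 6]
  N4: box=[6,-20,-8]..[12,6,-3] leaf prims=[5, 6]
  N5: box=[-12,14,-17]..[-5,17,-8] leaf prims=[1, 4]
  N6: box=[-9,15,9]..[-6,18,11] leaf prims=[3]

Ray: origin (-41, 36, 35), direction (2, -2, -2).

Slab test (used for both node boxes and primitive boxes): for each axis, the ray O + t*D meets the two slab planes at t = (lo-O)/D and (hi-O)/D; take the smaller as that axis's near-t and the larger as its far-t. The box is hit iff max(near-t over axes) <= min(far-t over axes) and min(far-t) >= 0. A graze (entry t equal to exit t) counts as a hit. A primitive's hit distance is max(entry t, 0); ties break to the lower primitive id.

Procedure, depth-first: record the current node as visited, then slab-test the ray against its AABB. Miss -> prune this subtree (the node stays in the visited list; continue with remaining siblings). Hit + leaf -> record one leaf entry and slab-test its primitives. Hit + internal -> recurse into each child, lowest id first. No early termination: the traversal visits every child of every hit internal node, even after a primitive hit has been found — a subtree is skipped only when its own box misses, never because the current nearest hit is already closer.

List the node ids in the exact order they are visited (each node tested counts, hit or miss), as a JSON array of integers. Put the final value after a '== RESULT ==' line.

Trace the traversal:
N0 x:[13,63/2] y:[9,28] z:[11,26] -> hit [13,26], descend [1, 2, 3, 4]
  N1 x:[57/2,63/2] y:[10,51/2] z:[11,13] -> miss, prune
  N2 x:[13,16] y:[14,16] z:[27/2,33/2] -> hit [14,16] leaf, test {P2@t=29/2, P7@t=14}
  N3 x:[29/2,18] y:[9,11] z:[12,26] -> miss, prune
  N4 x:[47/2,53/2] y:[15,28] z:[19,43/2] -> miss, prune

Visited [0, 1, 2, 3, 4]. Tests: 5 box, 1 leaf. Nearest: P7.

== RESULT ==
[0, 1, 2, 3, 4]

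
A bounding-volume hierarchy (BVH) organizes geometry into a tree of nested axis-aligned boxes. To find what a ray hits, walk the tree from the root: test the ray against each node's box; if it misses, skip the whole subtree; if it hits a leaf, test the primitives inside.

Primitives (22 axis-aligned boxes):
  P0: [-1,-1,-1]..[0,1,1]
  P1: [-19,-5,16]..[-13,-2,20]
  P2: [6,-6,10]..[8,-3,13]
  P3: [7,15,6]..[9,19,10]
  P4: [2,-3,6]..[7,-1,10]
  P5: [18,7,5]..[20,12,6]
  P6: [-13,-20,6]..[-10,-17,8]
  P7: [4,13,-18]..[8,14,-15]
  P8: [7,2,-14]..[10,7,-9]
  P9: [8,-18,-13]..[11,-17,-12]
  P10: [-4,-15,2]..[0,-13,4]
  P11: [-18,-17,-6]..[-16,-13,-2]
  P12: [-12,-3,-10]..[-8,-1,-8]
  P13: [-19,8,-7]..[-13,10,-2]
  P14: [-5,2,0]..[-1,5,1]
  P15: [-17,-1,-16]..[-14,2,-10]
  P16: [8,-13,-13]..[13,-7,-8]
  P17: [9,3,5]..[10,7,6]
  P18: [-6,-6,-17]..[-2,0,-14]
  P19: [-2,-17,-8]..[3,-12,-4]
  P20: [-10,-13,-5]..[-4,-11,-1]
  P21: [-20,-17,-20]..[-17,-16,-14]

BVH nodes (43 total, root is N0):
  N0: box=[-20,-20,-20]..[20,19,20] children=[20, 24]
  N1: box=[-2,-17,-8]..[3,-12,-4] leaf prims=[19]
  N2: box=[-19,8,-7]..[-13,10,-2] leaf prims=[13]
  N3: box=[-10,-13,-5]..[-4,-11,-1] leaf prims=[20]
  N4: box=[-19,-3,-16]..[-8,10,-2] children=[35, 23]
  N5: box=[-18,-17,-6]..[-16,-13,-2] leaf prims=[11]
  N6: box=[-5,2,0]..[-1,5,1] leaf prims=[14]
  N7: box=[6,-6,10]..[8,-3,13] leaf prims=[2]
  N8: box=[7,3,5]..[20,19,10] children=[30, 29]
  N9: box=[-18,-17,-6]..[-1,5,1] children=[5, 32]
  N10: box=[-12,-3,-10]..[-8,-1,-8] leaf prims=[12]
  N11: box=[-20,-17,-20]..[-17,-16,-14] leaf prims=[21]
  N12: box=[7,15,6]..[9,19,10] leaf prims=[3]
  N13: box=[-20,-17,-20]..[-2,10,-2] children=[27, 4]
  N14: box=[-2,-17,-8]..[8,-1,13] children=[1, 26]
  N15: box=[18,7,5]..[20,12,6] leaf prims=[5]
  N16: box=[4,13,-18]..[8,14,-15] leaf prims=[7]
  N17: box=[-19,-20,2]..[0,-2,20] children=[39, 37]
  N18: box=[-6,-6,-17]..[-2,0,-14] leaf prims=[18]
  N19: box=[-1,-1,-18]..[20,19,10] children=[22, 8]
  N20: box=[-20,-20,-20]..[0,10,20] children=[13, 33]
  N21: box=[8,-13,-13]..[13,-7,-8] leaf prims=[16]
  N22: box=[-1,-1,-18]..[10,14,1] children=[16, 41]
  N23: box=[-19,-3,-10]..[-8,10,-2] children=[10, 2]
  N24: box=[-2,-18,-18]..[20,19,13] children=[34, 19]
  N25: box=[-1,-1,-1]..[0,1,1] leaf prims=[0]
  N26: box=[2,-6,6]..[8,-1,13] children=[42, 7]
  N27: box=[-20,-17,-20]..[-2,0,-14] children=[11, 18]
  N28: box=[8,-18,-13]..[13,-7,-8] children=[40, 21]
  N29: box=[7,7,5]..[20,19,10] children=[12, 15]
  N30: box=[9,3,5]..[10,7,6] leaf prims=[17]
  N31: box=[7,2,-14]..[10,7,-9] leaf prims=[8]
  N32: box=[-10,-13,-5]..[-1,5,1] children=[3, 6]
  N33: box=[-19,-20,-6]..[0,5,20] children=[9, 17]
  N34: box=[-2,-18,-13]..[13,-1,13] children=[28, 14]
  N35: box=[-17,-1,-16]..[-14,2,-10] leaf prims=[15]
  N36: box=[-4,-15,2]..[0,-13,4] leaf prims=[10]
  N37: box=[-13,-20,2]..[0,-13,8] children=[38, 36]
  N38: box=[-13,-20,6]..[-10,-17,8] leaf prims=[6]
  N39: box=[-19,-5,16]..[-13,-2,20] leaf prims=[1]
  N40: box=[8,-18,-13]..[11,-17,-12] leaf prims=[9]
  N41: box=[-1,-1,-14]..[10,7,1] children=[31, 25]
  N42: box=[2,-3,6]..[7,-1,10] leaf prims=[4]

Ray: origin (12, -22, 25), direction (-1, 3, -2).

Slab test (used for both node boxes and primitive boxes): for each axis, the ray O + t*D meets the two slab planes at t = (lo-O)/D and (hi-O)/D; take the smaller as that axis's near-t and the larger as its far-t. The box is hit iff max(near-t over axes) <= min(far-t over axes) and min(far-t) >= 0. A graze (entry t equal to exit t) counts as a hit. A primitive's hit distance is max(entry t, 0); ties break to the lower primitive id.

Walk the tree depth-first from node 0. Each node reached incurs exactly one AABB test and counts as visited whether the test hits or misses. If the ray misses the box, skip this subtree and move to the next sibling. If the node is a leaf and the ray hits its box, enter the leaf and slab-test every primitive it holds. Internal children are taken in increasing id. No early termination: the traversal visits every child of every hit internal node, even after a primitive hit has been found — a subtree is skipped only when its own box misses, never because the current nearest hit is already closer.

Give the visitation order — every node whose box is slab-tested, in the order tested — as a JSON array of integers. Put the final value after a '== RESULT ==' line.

Walk:
N0 x:[-8,32] y:[2/3,41/3] z:[5/2,45/2] -> hit [5/2,41/3], descend [20, 24]
  N20 x:[12,32] y:[2/3,32/3] z:[5/2,45/2] -> miss, prune
  N24 x:[-8,14] y:[4/3,41/3] z:[6,43/2] -> hit [6,41/3], descend [19, 34]
    N19 x:[-8,13] y:[7,41/3] z:[15/2,43/2] -> hit [15/2,13], descend [8, 22]
      N8 x:[-8,5] y:[25/3,41/3] z:[15/2,10] -> miss, prune
      N22 x:[2,13] y:[7,12] z:[12,43/2] -> hit [12,12], descend [16, 41]
        N16 x:[4,8] y:[35/3,12] z:[20,43/2] -> miss, prune
        N41 x:[2,13] y:[7,29/3] z:[12,39/2] -> miss, prune
    N34 x:[-1,14] y:[4/3,7] z:[6,19] -> hit [6,7], descend [14, 28]
      N14 x:[4,14] y:[5/3,7] z:[6,33/2] -> hit [6,7], descend [1, 26]
        N1 x:[9,14] y:[5/3,10/3] z:[29/2,33/2] -> miss, prune
        N26 x:[4,10] y:[16/3,7] z:[6,19/2] -> hit [6,7], descend [7, 42]
          N7 x:[4,6] y:[16/3,19/3] z:[6,15/2] -> hit [6,6] leaf, test {P2@t=6}
          N42 x:[5,10] y:[19/3,7] z:[15/2,19/2] -> miss, prune
      N28 x:[-1,4] y:[4/3,5] z:[33/2,19] -> miss, prune

Summary -> nodes [0, 20, 24, 19, 8, 22, 16, 41, 34, 14, 1, 26, 7, 42, 28]; box-tests=15; leaf-entries=1; first=P2

== RESULT ==
[0, 20, 24, 19, 8, 22, 16, 41, 34, 14, 1, 26, 7, 42, 28]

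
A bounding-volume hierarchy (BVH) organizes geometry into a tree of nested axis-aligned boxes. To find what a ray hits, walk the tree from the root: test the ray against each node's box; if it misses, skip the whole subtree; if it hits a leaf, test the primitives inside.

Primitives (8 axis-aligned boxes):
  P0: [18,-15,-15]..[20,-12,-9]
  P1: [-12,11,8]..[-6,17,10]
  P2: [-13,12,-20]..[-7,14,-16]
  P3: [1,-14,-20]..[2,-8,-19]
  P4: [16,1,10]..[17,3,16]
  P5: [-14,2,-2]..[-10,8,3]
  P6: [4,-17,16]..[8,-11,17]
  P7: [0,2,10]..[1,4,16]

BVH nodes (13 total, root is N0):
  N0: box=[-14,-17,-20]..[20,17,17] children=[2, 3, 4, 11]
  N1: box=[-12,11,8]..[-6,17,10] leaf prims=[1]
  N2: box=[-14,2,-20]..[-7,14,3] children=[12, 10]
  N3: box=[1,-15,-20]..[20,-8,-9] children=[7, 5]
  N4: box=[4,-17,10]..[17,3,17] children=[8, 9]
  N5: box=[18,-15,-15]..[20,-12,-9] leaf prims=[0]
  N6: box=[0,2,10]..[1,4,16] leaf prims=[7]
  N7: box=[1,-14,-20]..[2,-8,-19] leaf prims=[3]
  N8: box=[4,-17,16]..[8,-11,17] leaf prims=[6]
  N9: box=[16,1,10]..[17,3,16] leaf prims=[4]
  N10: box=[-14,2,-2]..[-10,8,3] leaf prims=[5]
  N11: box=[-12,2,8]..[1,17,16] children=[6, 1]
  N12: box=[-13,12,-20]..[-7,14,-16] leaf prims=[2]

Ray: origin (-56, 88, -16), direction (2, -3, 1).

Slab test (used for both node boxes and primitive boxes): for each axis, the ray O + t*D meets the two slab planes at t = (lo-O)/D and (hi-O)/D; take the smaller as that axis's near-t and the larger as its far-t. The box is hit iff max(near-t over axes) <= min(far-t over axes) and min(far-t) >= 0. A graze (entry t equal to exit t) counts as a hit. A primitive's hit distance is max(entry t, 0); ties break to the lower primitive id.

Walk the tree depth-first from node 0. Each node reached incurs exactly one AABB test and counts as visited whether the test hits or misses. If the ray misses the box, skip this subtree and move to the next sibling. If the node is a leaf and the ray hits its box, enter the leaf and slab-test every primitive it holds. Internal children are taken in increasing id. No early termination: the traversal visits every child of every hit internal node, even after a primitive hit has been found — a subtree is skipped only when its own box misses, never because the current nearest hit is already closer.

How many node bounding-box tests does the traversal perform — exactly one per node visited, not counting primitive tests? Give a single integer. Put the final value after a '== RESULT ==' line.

Trace the traversal:
N0 x:[21,38] y:[71/3,35] z:[-4,33] -> hit [71/3,33], descend [2, 3, 4, 11]
  N2 x:[21,49/2] y:[74/3,86/3] z:[-4,19] -> miss, prune
  N3 x:[57/2,38] y:[32,103/3] z:[-4,7] -> miss, prune
  N4 x:[30,73/2] y:[85/3,35] z:[26,33] -> hit [30,33], descend [8, 9]
    N8 x:[30,32] y:[33,35] z:[32,33] -> miss, prune
    N9 x:[36,73/2] y:[85/3,29] z:[26,32] -> miss, prune
  N11 x:[22,57/2] y:[71/3,86/3] z:[24,32] -> hit [24,57/2], descend [1, 6]
    N1 x:[22,25] y:[71/3,77/3] z:[24,26] -> hit [24,25] leaf, test {P1@t=24}
    N6 x:[28,57/2] y:[28,86/3] z:[26,32] -> hit [28,57/2] leaf, test {P7@t=28}

9 AABB tests over nodes [0, 2, 3, 4, 8, 9, 11, 1, 6]; 2 leaves entered; closest P1.

== RESULT ==
9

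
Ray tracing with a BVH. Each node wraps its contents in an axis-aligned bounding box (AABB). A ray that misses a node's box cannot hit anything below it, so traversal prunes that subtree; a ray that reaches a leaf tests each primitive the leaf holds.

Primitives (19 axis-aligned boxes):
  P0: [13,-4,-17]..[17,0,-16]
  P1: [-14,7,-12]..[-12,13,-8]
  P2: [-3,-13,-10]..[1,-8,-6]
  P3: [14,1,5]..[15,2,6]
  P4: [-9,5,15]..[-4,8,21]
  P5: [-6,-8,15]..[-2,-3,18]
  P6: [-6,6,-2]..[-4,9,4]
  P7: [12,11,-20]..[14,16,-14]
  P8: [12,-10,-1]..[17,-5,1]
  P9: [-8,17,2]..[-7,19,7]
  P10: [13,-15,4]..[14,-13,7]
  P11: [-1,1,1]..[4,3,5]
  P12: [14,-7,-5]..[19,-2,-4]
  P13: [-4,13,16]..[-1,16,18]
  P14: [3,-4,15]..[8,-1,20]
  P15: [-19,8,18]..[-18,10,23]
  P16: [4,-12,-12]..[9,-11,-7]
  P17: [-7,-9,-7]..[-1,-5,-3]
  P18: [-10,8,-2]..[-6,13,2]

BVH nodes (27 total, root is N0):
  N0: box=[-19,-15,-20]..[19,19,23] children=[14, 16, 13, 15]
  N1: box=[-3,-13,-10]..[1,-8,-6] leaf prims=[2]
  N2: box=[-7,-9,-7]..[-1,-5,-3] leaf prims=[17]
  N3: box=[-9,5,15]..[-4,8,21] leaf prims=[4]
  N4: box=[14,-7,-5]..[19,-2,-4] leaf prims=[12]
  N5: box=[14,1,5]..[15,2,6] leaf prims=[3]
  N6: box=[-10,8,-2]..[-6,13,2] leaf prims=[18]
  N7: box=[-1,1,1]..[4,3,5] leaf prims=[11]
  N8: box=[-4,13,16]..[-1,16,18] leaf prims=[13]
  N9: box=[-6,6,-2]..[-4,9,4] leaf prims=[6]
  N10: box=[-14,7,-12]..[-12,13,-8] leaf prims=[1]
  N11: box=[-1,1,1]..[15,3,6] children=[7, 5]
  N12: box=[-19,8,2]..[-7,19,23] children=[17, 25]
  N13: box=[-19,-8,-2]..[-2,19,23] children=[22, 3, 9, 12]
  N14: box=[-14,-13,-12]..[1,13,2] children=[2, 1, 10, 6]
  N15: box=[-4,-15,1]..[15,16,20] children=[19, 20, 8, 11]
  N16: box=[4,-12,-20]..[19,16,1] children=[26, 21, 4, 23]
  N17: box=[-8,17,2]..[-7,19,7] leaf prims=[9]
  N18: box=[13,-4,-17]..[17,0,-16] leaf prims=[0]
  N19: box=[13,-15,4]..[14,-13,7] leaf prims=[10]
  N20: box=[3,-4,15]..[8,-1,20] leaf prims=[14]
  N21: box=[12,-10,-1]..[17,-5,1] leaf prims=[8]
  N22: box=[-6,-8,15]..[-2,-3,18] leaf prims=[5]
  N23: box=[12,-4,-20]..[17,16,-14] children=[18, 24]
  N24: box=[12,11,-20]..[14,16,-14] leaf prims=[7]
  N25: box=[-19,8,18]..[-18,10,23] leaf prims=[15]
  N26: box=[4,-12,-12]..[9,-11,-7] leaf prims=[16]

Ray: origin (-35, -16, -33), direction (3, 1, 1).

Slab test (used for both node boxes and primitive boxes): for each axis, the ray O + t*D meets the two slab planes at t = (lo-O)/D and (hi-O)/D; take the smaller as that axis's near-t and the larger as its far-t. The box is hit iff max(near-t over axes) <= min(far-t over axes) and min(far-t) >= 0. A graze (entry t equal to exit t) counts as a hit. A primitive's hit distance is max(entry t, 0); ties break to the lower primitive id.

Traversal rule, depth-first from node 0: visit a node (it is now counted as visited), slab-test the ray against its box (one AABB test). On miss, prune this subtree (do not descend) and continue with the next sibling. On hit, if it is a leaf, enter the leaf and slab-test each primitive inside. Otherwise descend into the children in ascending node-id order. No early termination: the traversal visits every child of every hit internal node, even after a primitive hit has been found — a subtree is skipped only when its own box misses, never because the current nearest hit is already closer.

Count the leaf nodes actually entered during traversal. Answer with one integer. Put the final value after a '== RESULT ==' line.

Traverse from the root:
N0 x:[16/3,18] y:[1,35] z:[13,56] -> hit [13,18], descend [13, 14, 15, 16]
  N13 x:[16/3,11] y:[8,35] z:[31,56] -> miss, prune
  N14 x:[7,12] y:[3,29] z:[21,35] -> miss, prune
  N15 x:[31/3,50/3] y:[1,32] z:[34,53] -> miss, prune
  N16 x:[13,18] y:[4,32] z:[13,34] -> hit [13,18], descend [4, 21, 23, 26]
    N4 x:[49/3,18] y:[9,14] z:[28,29] -> miss, prune
    N21 x:[47/3,52/3] y:[6,11] z:[32,34] -> miss, prune
    N23 x:[47/3,52/3] y:[12,32] z:[13,19] -> hit [47/3,52/3], descend [18, 24]
      N18 x:[16,52/3] y:[12,16] z:[16,17] -> hit [16,16] leaf, test {P0@t=16}
      N24 x:[47/3,49/3] y:[27,32] z:[13,19] -> miss, prune
    N26 x:[13,44/3] y:[4,5] z:[21,26] -> miss, prune

Summary -> nodes [0, 13, 14, 15, 16, 4, 21, 23, 18, 24, 26]; box-tests=11; leaf-entries=1; first=P0

== RESULT ==
1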